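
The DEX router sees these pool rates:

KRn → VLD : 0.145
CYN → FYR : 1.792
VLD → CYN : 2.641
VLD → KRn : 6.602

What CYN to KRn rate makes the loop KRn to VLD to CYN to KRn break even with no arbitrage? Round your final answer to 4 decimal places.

2.6113

Known legs of the cycle: 0.145 × 2.641 = 0.382945
For no arbitrage the full-cycle product must be 1, so the missing rate is 1 / 0.382945 ≈ 2.611341.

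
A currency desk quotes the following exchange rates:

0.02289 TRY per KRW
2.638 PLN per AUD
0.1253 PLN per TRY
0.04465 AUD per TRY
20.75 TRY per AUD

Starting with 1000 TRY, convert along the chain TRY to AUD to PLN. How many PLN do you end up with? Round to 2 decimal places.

1000 TRY × 0.04465 = 44.65 AUD
44.65 AUD × 2.638 = 117.7867 PLN

117.79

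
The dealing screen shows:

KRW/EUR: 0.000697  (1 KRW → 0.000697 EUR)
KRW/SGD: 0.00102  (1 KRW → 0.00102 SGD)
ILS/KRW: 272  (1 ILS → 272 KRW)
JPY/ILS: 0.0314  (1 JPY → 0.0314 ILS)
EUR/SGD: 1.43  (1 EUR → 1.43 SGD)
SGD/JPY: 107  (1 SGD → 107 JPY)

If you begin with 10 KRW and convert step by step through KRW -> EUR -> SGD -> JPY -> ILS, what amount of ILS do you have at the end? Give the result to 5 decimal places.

0.03349

10 KRW × 0.000697 = 0.00697 EUR
0.00697 EUR × 1.43 = 0.0099671 SGD
0.0099671 SGD × 107 = 1.0664797 JPY
1.0664797 JPY × 0.0314 = 0.03348746258 ILS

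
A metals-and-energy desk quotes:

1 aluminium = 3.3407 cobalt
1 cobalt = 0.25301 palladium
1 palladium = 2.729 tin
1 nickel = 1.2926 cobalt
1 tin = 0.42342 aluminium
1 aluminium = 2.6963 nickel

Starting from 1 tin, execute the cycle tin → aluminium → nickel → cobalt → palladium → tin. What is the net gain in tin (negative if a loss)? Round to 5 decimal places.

1 tin × 0.42342 = 0.42342 aluminium
0.42342 aluminium × 2.6963 = 1.141667346 nickel
1.141667346 nickel × 1.2926 = 1.4757192114396 cobalt
1.4757192114396 cobalt × 0.25301 = 0.373371717686333196 palladium
0.373371717686333196 palladium × 2.729 = 1.018931417566003291884 tin
Net change: 1.018931417566003291884 − 1 = 0.018931417566003291884 tin

0.01893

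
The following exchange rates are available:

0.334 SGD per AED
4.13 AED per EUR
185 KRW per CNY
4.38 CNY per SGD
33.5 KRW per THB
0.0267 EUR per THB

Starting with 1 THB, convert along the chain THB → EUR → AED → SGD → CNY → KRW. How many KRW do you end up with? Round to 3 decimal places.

1 THB × 0.0267 = 0.0267 EUR
0.0267 EUR × 4.13 = 0.110271 AED
0.110271 AED × 0.334 = 0.036830514 SGD
0.036830514 SGD × 4.38 = 0.16131765132 CNY
0.16131765132 CNY × 185 = 29.8437654942 KRW

29.844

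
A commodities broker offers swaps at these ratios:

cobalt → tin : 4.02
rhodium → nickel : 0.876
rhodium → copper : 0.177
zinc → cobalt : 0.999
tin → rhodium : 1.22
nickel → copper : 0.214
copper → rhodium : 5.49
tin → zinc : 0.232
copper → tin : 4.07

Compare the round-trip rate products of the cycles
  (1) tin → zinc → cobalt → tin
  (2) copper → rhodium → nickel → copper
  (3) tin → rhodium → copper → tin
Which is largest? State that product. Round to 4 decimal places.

(1) 0.232 × 0.999 × 4.02 = 0.93171
(2) 5.49 × 0.876 × 0.214 = 1.02918
(3) 1.22 × 0.177 × 4.07 = 0.87888
Highest is cycle (2) at 1.0292 (>1, arbitrage).

1.0292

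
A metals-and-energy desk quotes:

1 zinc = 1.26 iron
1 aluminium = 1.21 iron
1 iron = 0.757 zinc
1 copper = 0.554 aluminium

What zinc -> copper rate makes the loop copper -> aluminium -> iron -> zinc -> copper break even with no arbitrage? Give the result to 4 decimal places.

1.9706

Known legs of the cycle: 0.554 × 1.21 × 0.757 = 0.50744738
For no arbitrage the full-cycle product must be 1, so the missing rate is 1 / 0.50744738 ≈ 1.970648.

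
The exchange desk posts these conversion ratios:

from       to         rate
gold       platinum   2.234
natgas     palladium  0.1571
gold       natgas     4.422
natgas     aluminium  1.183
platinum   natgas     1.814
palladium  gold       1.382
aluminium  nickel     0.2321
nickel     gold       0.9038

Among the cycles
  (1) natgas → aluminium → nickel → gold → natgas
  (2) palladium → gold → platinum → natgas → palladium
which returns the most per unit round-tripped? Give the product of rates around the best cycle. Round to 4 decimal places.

(1) 1.183 × 0.2321 × 0.9038 × 4.422 = 1.09736
(2) 1.382 × 2.234 × 1.814 × 0.1571 = 0.87984
Highest is cycle (1) at 1.0974 (>1, arbitrage).

1.0974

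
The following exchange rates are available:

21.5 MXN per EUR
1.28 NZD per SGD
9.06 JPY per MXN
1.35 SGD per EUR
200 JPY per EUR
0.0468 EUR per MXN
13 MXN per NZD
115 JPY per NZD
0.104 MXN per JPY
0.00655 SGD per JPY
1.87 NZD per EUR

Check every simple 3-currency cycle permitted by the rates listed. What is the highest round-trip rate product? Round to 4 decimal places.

1.1377

NZD→MXN→EUR→NZD: 13 × 0.0468 × 1.87 = 1.13771
JPY→MXN→EUR→JPY: 0.104 × 0.0468 × 200 = 0.97344
JPY→SGD→NZD→JPY: 0.00655 × 1.28 × 115 = 0.96416
Maximum is NZD→MXN→EUR→NZD at 1.1377; arbitrage exists.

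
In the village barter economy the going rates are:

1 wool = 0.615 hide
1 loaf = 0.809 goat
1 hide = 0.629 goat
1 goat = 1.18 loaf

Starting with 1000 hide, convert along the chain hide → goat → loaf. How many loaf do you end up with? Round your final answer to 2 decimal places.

1000 hide × 0.629 = 629 goat
629 goat × 1.18 = 742.22 loaf

742.22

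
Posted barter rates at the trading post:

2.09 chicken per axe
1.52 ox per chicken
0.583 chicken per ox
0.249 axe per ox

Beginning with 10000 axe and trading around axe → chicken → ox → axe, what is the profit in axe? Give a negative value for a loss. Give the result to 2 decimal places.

-2089.77

10000 axe × 2.09 = 20900 chicken
20900 chicken × 1.52 = 31768 ox
31768 ox × 0.249 = 7910.232 axe
Net change: 7910.232 − 10000 = -2089.768 axe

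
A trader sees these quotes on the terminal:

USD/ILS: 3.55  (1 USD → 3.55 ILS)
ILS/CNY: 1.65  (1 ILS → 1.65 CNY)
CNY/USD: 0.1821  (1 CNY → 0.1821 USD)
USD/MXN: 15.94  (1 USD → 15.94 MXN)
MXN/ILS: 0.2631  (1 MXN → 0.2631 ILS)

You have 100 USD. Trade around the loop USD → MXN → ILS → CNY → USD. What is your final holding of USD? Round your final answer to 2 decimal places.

126.01

100 USD × 15.94 = 1594 MXN
1594 MXN × 0.2631 = 419.3814 ILS
419.3814 ILS × 1.65 = 691.97931 CNY
691.97931 CNY × 0.1821 = 126.009432351 USD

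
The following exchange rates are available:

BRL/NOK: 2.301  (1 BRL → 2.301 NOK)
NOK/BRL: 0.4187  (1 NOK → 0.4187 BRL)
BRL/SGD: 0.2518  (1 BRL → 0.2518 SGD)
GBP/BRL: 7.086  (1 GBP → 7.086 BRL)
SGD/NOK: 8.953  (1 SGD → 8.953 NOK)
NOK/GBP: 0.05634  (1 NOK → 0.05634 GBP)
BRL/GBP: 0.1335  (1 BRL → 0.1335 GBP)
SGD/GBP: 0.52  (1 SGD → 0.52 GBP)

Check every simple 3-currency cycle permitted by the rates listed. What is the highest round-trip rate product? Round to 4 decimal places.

0.9439

BRL→SGD→NOK→BRL: 0.2518 × 8.953 × 0.4187 = 0.94390
BRL→SGD→GBP→BRL: 0.2518 × 0.52 × 7.086 = 0.92781
BRL→NOK→GBP→BRL: 2.301 × 0.05634 × 7.086 = 0.91862
Maximum is BRL→SGD→NOK→BRL at 0.9439; no arbitrage — every cycle loses value.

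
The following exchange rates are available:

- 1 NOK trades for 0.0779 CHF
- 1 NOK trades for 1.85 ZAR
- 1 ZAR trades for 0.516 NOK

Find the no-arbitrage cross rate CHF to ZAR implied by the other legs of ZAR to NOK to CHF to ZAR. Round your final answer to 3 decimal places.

24.878

Known legs of the cycle: 0.516 × 0.0779 = 0.0401964
For no arbitrage the full-cycle product must be 1, so the missing rate is 1 / 0.0401964 ≈ 24.87785.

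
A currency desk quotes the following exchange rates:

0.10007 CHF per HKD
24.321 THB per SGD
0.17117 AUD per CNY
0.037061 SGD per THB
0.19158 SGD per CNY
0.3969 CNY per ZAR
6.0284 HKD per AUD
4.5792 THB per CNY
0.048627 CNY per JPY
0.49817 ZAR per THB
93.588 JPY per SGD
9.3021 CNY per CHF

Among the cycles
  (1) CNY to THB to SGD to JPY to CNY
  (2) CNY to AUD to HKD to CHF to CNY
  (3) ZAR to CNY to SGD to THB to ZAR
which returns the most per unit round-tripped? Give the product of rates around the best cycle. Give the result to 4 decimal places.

0.9605

(1) 4.5792 × 0.037061 × 93.588 × 0.048627 = 0.77233
(2) 0.17117 × 6.0284 × 0.10007 × 9.3021 = 0.96054
(3) 0.3969 × 0.19158 × 24.321 × 0.49817 = 0.92128
Highest is cycle (2) at 0.9605 (≤1, no arbitrage).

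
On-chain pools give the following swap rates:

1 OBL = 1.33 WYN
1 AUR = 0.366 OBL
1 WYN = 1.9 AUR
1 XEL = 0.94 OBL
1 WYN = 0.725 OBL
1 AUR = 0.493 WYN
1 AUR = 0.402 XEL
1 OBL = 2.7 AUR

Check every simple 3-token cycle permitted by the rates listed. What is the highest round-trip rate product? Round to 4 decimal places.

AUR→XEL→OBL→AUR: 0.402 × 0.94 × 2.7 = 1.02028
WYN→OBL→AUR→WYN: 0.725 × 2.7 × 0.493 = 0.96505
WYN→AUR→OBL→WYN: 1.9 × 0.366 × 1.33 = 0.92488
Maximum is AUR→XEL→OBL→AUR at 1.0203; arbitrage exists.

1.0203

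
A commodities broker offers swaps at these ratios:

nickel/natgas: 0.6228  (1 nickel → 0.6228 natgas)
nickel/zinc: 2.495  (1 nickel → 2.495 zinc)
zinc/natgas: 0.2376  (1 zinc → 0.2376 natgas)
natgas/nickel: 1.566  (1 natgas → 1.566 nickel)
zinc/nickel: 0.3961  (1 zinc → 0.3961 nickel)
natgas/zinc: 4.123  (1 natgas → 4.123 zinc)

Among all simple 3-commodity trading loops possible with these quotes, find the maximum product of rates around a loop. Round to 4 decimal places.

1.0171

zinc→nickel→natgas→zinc: 0.3961 × 0.6228 × 4.123 = 1.01711
zinc→natgas→nickel→zinc: 0.2376 × 1.566 × 2.495 = 0.92834
Maximum is zinc→nickel→natgas→zinc at 1.0171; arbitrage exists.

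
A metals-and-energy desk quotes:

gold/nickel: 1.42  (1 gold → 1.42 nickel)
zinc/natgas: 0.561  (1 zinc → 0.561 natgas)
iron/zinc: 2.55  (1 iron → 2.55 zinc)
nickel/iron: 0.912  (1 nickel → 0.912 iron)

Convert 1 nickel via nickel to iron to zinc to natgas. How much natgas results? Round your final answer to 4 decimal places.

1.3047

1 nickel × 0.912 = 0.912 iron
0.912 iron × 2.55 = 2.3256 zinc
2.3256 zinc × 0.561 = 1.3046616 natgas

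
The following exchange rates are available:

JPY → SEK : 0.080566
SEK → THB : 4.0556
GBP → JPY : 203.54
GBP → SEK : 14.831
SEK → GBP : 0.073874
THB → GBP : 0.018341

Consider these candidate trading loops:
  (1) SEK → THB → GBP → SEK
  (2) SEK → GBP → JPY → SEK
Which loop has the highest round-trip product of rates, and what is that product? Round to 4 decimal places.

(1) 4.0556 × 0.018341 × 14.831 = 1.10319
(2) 0.073874 × 203.54 × 0.080566 = 1.21142
Highest is cycle (2) at 1.2114 (>1, arbitrage).

1.2114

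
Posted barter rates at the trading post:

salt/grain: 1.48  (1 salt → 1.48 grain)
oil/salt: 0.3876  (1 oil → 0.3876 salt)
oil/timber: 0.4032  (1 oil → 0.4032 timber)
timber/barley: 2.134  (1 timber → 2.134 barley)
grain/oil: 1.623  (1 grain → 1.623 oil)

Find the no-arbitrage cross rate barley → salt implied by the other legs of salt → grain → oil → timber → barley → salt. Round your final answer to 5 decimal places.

0.48384

Known legs of the cycle: 1.48 × 1.623 × 0.4032 × 2.134 = 2.066784394752
For no arbitrage the full-cycle product must be 1, so the missing rate is 1 / 2.066784394752 ≈ 0.4838434.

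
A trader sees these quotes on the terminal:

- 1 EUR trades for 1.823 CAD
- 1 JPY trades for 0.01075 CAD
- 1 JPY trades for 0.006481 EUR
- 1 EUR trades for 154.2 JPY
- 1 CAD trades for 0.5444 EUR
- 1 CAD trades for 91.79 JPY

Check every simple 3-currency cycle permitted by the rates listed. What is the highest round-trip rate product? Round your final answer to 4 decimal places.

1.0845

JPY→EUR→CAD→JPY: 0.006481 × 1.823 × 91.79 = 1.08449
JPY→CAD→EUR→JPY: 0.01075 × 0.5444 × 154.2 = 0.90242
Maximum is JPY→EUR→CAD→JPY at 1.0845; arbitrage exists.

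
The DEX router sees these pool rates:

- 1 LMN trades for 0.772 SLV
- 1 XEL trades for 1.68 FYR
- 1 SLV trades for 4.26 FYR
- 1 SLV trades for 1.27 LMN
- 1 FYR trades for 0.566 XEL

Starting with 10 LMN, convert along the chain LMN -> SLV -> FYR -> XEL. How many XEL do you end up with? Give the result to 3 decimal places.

18.614

10 LMN × 0.772 = 7.72 SLV
7.72 SLV × 4.26 = 32.8872 FYR
32.8872 FYR × 0.566 = 18.6141552 XEL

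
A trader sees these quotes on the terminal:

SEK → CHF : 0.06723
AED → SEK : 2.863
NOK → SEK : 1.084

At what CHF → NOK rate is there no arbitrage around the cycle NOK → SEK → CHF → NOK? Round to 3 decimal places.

13.722

Known legs of the cycle: 1.084 × 0.06723 = 0.07287732
For no arbitrage the full-cycle product must be 1, so the missing rate is 1 / 0.07287732 ≈ 13.72169.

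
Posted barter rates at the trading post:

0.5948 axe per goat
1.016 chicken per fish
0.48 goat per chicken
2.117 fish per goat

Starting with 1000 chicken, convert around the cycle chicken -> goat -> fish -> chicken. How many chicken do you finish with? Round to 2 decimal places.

1000 chicken × 0.48 = 480 goat
480 goat × 2.117 = 1016.16 fish
1016.16 fish × 1.016 = 1032.41856 chicken

1032.42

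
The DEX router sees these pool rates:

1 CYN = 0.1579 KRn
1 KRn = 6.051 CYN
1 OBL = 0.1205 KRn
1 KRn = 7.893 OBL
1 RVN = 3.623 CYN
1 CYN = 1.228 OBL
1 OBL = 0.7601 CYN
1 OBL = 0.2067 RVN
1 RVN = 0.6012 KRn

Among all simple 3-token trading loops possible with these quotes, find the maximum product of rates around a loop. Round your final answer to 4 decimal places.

RVN→KRn→OBL→RVN: 0.6012 × 7.893 × 0.2067 = 0.98085
KRn→OBL→CYN→KRn: 7.893 × 0.7601 × 0.1579 = 0.94732
RVN→CYN→OBL→RVN: 3.623 × 1.228 × 0.2067 = 0.91962
KRn→CYN→OBL→KRn: 6.051 × 1.228 × 0.1205 = 0.89539
Maximum is RVN→KRn→OBL→RVN at 0.9808; no arbitrage — every cycle loses value.

0.9808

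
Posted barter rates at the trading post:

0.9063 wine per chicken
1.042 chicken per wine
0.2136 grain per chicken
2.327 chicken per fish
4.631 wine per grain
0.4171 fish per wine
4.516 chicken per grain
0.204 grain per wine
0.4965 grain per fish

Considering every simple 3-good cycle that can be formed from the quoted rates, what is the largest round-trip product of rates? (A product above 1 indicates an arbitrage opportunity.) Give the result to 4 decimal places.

wine→chicken→grain→wine: 1.042 × 0.2136 × 4.631 = 1.03073
wine→fish→grain→wine: 0.4171 × 0.4965 × 4.631 = 0.95903
wine→fish→chicken→wine: 0.4171 × 2.327 × 0.9063 = 0.87965
wine→grain→chicken→wine: 0.204 × 4.516 × 0.9063 = 0.83494
Maximum is wine→chicken→grain→wine at 1.0307; arbitrage exists.

1.0307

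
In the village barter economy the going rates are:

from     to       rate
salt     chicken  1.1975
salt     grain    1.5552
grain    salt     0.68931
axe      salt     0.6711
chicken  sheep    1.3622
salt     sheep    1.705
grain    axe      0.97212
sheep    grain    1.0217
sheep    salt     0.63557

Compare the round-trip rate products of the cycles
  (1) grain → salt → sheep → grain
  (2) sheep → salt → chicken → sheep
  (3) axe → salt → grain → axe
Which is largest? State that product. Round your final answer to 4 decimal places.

(1) 0.68931 × 1.705 × 1.0217 = 1.20078
(2) 0.63557 × 1.1975 × 1.3622 = 1.03676
(3) 0.6711 × 1.5552 × 0.97212 = 1.01460
Highest is cycle (1) at 1.2008 (>1, arbitrage).

1.2008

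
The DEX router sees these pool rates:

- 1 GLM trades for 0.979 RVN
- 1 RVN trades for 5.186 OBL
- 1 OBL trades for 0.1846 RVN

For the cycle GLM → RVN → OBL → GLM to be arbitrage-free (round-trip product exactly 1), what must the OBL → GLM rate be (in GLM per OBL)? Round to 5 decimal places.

Known legs of the cycle: 0.979 × 5.186 = 5.077094
For no arbitrage the full-cycle product must be 1, so the missing rate is 1 / 5.077094 ≈ 0.1969631.

0.19696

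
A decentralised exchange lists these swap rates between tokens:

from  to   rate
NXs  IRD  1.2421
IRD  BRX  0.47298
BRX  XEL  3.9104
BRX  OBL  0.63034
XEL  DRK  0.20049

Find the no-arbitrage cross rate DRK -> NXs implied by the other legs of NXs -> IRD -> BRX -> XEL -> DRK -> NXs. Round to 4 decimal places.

Known legs of the cycle: 1.2421 × 0.47298 × 3.9104 × 0.20049 = 0.460588657517059968
For no arbitrage the full-cycle product must be 1, so the missing rate is 1 / 0.460588657517059968 ≈ 2.171135.

2.1711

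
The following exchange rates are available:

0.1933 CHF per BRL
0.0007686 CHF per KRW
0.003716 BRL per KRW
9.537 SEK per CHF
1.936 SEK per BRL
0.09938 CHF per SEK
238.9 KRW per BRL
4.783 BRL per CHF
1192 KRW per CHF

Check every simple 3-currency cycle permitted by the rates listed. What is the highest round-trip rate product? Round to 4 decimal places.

0.9202

CHF→BRL→SEK→CHF: 4.783 × 1.936 × 0.09938 = 0.92025
CHF→BRL→KRW→CHF: 4.783 × 238.9 × 0.0007686 = 0.87825
CHF→KRW→BRL→CHF: 1192 × 0.003716 × 0.1933 = 0.85622
Maximum is CHF→BRL→SEK→CHF at 0.9202; no arbitrage — every cycle loses value.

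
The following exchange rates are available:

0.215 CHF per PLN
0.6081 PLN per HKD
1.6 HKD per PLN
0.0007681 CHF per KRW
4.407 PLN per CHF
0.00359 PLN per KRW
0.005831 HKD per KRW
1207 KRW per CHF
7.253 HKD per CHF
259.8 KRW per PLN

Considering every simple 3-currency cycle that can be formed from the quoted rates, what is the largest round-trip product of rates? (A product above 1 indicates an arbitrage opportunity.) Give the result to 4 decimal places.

HKD→PLN→CHF→HKD: 0.6081 × 0.215 × 7.253 = 0.94827
KRW→PLN→CHF→KRW: 0.00359 × 0.215 × 1207 = 0.93162
KRW→HKD→PLN→KRW: 0.005831 × 0.6081 × 259.8 = 0.92121
KRW→CHF→PLN→KRW: 0.0007681 × 4.407 × 259.8 = 0.87943
Maximum is HKD→PLN→CHF→HKD at 0.9483; no arbitrage — every cycle loses value.

0.9483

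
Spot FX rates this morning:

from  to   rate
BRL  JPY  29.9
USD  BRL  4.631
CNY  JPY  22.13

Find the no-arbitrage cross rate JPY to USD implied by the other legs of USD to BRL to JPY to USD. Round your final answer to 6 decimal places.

Known legs of the cycle: 4.631 × 29.9 = 138.4669
For no arbitrage the full-cycle product must be 1, so the missing rate is 1 / 138.4669 ≈ 0.00722194.

0.007222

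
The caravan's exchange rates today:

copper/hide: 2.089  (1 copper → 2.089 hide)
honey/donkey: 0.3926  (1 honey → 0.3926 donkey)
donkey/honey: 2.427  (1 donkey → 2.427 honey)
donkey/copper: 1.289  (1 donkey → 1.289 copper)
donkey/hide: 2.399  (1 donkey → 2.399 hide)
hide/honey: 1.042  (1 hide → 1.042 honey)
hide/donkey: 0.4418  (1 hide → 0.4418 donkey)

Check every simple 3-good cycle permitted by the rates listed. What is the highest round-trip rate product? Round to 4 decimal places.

donkey→copper→hide→donkey: 1.289 × 2.089 × 0.4418 = 1.18964
donkey→hide→honey→donkey: 2.399 × 1.042 × 0.3926 = 0.98140
Maximum is donkey→copper→hide→donkey at 1.1896; arbitrage exists.

1.1896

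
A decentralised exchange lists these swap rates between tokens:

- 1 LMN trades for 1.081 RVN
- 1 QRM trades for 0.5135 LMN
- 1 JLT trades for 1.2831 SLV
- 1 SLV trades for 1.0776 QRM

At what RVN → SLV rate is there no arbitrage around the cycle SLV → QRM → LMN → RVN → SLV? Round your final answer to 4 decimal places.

1.6718

Known legs of the cycle: 1.0776 × 0.5135 × 1.081 = 0.5981687556
For no arbitrage the full-cycle product must be 1, so the missing rate is 1 / 0.5981687556 ≈ 1.671769.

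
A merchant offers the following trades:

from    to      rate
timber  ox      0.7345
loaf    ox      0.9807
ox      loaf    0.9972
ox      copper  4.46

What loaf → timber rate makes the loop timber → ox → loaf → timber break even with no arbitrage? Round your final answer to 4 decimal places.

Known legs of the cycle: 0.7345 × 0.9972 = 0.7324434
For no arbitrage the full-cycle product must be 1, so the missing rate is 1 / 0.7324434 ≈ 1.365293.

1.3653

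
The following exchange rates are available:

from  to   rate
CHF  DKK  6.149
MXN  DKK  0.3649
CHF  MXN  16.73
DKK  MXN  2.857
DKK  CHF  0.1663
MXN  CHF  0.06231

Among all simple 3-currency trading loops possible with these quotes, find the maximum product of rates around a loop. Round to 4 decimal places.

1.0946

DKK→MXN→CHF→DKK: 2.857 × 0.06231 × 6.149 = 1.09464
DKK→CHF→MXN→DKK: 0.1663 × 16.73 × 0.3649 = 1.01522
Maximum is DKK→MXN→CHF→DKK at 1.0946; arbitrage exists.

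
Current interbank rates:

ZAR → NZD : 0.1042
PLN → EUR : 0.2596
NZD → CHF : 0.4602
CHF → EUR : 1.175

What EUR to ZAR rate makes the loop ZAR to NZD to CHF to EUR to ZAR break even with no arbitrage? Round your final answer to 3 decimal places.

Known legs of the cycle: 0.1042 × 0.4602 × 1.175 = 0.056344587
For no arbitrage the full-cycle product must be 1, so the missing rate is 1 / 0.056344587 ≈ 17.74793.

17.748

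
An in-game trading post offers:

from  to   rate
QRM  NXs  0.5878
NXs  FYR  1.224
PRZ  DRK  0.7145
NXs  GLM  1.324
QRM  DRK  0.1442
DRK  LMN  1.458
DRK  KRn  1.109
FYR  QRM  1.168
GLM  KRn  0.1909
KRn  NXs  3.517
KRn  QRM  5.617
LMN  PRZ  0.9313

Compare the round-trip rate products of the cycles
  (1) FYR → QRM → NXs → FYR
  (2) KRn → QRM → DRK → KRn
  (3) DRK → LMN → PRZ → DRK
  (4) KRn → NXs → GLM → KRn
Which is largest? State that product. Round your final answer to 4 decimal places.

0.9702

(1) 1.168 × 0.5878 × 1.224 = 0.84034
(2) 5.617 × 0.1442 × 1.109 = 0.89826
(3) 1.458 × 0.9313 × 0.7145 = 0.97017
(4) 3.517 × 1.324 × 0.1909 = 0.88893
Highest is cycle (3) at 0.9702 (≤1, no arbitrage).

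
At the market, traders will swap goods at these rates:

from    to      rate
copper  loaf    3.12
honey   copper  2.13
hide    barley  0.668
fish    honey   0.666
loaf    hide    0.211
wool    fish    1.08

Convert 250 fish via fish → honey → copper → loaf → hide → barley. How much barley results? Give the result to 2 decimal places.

155.96

250 fish × 0.666 = 166.5 honey
166.5 honey × 2.13 = 354.645 copper
354.645 copper × 3.12 = 1106.4924 loaf
1106.4924 loaf × 0.211 = 233.4698964 hide
233.4698964 hide × 0.668 = 155.9578907952 barley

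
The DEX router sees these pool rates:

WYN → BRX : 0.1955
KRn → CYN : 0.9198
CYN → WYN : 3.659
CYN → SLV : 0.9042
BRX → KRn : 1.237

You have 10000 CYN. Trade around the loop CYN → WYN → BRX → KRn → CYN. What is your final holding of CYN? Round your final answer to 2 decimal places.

8139.02

10000 CYN × 3.659 = 36590 WYN
36590 WYN × 0.1955 = 7153.345 BRX
7153.345 BRX × 1.237 = 8848.687765 KRn
8848.687765 KRn × 0.9198 = 8139.023006247 CYN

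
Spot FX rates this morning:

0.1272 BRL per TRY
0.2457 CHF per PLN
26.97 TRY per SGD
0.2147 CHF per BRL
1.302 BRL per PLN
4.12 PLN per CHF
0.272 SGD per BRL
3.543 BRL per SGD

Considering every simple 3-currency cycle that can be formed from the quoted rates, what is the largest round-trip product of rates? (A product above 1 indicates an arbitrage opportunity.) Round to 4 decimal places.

BRL→CHF→PLN→BRL: 0.2147 × 4.12 × 1.302 = 1.15170
TRY→BRL→SGD→TRY: 0.1272 × 0.272 × 26.97 = 0.93312
Maximum is BRL→CHF→PLN→BRL at 1.1517; arbitrage exists.

1.1517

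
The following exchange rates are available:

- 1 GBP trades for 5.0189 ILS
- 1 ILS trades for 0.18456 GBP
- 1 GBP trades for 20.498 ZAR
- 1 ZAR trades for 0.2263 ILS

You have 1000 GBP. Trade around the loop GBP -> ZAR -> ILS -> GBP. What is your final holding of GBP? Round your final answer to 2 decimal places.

856.12

1000 GBP × 20.498 = 20498 ZAR
20498 ZAR × 0.2263 = 4638.6974 ILS
4638.6974 ILS × 0.18456 = 856.117992144 GBP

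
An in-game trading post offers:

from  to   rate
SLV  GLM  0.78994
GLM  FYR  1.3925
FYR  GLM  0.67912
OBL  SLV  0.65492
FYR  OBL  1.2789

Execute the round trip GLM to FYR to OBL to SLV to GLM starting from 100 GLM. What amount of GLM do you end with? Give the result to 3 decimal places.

100 GLM × 1.3925 = 139.25 FYR
139.25 FYR × 1.2789 = 178.086825 OBL
178.086825 OBL × 0.65492 = 116.632623429 SLV
116.632623429 SLV × 0.78994 = 92.13277455150426 GLM

92.133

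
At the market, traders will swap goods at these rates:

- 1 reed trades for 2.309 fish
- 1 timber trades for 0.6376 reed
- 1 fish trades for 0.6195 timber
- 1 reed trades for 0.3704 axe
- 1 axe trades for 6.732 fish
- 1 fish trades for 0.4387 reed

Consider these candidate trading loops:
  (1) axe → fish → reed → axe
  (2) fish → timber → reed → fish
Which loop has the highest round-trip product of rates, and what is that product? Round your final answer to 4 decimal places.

1.0939

(1) 6.732 × 0.4387 × 0.3704 = 1.09391
(2) 0.6195 × 0.6376 × 2.309 = 0.91204
Highest is cycle (1) at 1.0939 (>1, arbitrage).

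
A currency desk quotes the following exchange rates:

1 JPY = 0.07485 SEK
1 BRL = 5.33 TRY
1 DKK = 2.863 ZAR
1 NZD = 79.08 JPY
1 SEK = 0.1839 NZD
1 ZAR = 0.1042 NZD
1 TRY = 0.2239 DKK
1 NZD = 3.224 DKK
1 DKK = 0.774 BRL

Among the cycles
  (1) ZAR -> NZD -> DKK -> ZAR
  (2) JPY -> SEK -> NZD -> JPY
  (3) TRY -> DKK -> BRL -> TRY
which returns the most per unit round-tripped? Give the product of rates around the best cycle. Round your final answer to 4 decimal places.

1.0885

(1) 0.1042 × 3.224 × 2.863 = 0.96180
(2) 0.07485 × 0.1839 × 79.08 = 1.08853
(3) 0.2239 × 0.774 × 5.33 = 0.92368
Highest is cycle (2) at 1.0885 (>1, arbitrage).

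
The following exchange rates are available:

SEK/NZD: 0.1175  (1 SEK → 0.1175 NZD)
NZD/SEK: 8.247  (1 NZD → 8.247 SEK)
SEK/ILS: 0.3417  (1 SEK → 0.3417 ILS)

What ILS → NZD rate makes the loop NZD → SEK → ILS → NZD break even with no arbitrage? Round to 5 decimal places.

Known legs of the cycle: 8.247 × 0.3417 = 2.8179999
For no arbitrage the full-cycle product must be 1, so the missing rate is 1 / 2.8179999 ≈ 0.3548616.

0.35486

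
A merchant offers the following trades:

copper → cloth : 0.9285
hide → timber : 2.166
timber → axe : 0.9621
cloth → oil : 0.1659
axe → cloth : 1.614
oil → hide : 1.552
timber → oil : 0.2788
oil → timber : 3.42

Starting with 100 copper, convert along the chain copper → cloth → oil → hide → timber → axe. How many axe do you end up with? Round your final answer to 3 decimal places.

49.819

100 copper × 0.9285 = 92.85 cloth
92.85 cloth × 0.1659 = 15.403815 oil
15.403815 oil × 1.552 = 23.90672088 hide
23.90672088 hide × 2.166 = 51.78195742608 timber
51.78195742608 timber × 0.9621 = 49.819421239631568 axe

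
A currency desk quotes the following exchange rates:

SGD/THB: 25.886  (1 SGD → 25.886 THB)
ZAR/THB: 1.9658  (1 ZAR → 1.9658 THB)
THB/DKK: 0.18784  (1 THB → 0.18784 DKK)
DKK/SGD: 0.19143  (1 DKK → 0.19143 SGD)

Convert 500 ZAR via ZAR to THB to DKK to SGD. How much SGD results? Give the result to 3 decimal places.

35.343

500 ZAR × 1.9658 = 982.9 THB
982.9 THB × 0.18784 = 184.627936 DKK
184.627936 DKK × 0.19143 = 35.34332578848 SGD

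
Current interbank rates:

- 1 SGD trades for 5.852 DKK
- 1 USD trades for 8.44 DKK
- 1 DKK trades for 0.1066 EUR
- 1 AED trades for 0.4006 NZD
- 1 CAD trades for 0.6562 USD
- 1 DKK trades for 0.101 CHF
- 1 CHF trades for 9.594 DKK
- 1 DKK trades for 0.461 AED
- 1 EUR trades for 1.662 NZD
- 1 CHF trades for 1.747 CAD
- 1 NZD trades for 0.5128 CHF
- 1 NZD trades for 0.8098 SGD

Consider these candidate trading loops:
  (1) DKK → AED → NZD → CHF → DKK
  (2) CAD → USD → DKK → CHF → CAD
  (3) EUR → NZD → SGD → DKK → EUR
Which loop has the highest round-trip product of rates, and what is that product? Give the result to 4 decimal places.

(1) 0.461 × 0.4006 × 0.5128 × 9.594 = 0.90857
(2) 0.6562 × 8.44 × 0.101 × 1.747 = 0.97722
(3) 1.662 × 0.8098 × 5.852 × 0.1066 = 0.83960
Highest is cycle (2) at 0.9772 (≤1, no arbitrage).

0.9772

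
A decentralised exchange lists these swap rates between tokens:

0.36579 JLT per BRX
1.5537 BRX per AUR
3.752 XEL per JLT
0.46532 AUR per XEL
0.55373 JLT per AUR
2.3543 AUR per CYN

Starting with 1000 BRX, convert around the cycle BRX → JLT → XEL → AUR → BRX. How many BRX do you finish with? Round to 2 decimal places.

1000 BRX × 0.36579 = 365.79 JLT
365.79 JLT × 3.752 = 1372.44408 XEL
1372.44408 XEL × 0.46532 = 638.6256793056 AUR
638.6256793056 AUR × 1.5537 = 992.23271793711072 BRX

992.23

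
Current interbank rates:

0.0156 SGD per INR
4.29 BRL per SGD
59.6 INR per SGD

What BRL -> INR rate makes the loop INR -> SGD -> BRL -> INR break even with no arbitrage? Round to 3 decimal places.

14.942

Known legs of the cycle: 0.0156 × 4.29 = 0.066924
For no arbitrage the full-cycle product must be 1, so the missing rate is 1 / 0.066924 ≈ 14.94232.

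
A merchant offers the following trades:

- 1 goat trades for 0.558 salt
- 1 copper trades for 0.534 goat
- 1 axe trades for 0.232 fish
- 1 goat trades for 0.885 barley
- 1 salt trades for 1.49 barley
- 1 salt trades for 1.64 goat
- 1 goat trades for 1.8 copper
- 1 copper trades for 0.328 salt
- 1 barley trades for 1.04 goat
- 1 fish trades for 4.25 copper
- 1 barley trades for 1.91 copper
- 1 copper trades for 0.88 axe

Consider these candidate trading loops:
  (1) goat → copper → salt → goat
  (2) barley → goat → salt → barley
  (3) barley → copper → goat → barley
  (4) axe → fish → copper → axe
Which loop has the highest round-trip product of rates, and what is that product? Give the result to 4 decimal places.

0.9683

(1) 1.8 × 0.328 × 1.64 = 0.96826
(2) 1.04 × 0.558 × 1.49 = 0.86468
(3) 1.91 × 0.534 × 0.885 = 0.90265
(4) 0.232 × 4.25 × 0.88 = 0.86768
Highest is cycle (1) at 0.9683 (≤1, no arbitrage).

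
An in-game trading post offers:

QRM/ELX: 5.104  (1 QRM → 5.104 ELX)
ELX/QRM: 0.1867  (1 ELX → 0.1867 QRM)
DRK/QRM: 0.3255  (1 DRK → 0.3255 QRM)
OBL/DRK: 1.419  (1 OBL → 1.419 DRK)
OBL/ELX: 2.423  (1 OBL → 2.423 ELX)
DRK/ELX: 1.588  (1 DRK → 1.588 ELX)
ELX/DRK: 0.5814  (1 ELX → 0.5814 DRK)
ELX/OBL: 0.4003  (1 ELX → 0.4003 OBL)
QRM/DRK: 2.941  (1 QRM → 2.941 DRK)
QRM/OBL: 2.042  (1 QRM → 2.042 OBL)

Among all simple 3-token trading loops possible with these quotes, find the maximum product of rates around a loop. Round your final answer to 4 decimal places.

0.9659

QRM→ELX→DRK→QRM: 5.104 × 0.5814 × 0.3255 = 0.96591
QRM→OBL→DRK→QRM: 2.042 × 1.419 × 0.3255 = 0.94317
QRM→OBL→ELX→QRM: 2.042 × 2.423 × 0.1867 = 0.92375
OBL→DRK→ELX→OBL: 1.419 × 1.588 × 0.4003 = 0.90202
QRM→DRK→ELX→QRM: 2.941 × 1.588 × 0.1867 = 0.87195
Maximum is QRM→ELX→DRK→QRM at 0.9659; no arbitrage — every cycle loses value.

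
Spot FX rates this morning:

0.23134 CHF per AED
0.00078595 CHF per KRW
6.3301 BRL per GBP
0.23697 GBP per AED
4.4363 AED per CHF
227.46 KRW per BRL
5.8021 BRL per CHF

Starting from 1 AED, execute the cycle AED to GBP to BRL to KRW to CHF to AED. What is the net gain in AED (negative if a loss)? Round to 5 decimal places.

0.18967

1 AED × 0.23697 = 0.23697 GBP
0.23697 GBP × 6.3301 = 1.500043797 BRL
1.500043797 BRL × 227.46 = 341.19996206562 KRW
341.19996206562 KRW × 0.00078595 = 0.268166110185474039 CHF
0.268166110185474039 CHF × 4.4363 = 1.1896653146158184792157 AED
Net change: 1.1896653146158184792157 − 1 = 0.1896653146158184792157 AED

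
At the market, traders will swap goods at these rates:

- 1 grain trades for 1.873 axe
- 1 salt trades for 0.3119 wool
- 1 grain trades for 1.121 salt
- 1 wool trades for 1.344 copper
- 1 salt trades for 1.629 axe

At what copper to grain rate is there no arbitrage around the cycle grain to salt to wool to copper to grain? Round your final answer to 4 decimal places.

Known legs of the cycle: 1.121 × 0.3119 × 1.344 = 0.4699160256
For no arbitrage the full-cycle product must be 1, so the missing rate is 1 / 0.4699160256 ≈ 2.128040.

2.1280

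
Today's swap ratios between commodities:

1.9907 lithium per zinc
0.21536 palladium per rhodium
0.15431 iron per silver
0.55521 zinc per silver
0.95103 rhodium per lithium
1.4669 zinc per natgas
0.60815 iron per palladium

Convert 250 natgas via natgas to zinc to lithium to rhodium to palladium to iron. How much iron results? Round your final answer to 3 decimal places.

90.932

250 natgas × 1.4669 = 366.725 zinc
366.725 zinc × 1.9907 = 730.0394575 lithium
730.0394575 lithium × 0.95103 = 694.289425266225 rhodium
694.289425266225 rhodium × 0.21536 = 149.522170625334216 palladium
149.522170625334216 palladium × 0.60815 = 90.9319080657970034604 iron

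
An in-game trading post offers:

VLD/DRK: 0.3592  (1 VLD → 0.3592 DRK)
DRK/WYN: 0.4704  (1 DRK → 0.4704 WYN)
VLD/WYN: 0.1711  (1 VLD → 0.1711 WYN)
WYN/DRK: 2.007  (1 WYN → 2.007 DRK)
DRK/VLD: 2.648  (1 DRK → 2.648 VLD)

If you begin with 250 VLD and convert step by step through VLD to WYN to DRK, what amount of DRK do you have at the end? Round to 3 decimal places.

85.849

250 VLD × 0.1711 = 42.775 WYN
42.775 WYN × 2.007 = 85.849425 DRK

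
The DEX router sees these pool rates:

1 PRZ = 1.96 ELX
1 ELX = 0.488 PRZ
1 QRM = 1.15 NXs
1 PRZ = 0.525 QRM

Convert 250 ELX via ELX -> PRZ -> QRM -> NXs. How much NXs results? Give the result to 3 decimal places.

73.658

250 ELX × 0.488 = 122 PRZ
122 PRZ × 0.525 = 64.05 QRM
64.05 QRM × 1.15 = 73.6575 NXs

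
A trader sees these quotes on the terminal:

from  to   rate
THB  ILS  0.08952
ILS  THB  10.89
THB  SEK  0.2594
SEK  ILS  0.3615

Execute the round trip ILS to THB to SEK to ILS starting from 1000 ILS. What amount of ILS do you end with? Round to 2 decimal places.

1000 ILS × 10.89 = 10890 THB
10890 THB × 0.2594 = 2824.866 SEK
2824.866 SEK × 0.3615 = 1021.189059 ILS

1021.19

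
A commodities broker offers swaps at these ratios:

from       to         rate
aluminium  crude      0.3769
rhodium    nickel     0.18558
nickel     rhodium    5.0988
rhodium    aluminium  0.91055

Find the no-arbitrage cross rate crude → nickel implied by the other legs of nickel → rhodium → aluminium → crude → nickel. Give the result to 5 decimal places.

0.57148

Known legs of the cycle: 5.0988 × 0.91055 × 0.3769 = 1.749838280946
For no arbitrage the full-cycle product must be 1, so the missing rate is 1 / 1.749838280946 ≈ 0.5714814.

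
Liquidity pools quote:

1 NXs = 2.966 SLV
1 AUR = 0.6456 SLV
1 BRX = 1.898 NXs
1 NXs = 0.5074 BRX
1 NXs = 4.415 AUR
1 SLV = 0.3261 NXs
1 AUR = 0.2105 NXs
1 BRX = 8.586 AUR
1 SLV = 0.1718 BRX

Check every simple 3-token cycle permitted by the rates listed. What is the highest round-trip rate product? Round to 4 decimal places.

NXs→SLV→BRX→NXs: 2.966 × 0.1718 × 1.898 = 0.96714
AUR→SLV→BRX→AUR: 0.6456 × 0.1718 × 8.586 = 0.95231
NXs→AUR→SLV→NXs: 4.415 × 0.6456 × 0.3261 = 0.92949
NXs→BRX→AUR→NXs: 0.5074 × 8.586 × 0.2105 = 0.91705
Maximum is NXs→SLV→BRX→NXs at 0.9671; no arbitrage — every cycle loses value.

0.9671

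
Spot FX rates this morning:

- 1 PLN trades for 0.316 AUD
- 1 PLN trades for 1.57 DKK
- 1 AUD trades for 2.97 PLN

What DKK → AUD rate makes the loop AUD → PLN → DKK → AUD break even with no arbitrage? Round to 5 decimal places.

Known legs of the cycle: 2.97 × 1.57 = 4.6629
For no arbitrage the full-cycle product must be 1, so the missing rate is 1 / 4.6629 ≈ 0.2144588.

0.21446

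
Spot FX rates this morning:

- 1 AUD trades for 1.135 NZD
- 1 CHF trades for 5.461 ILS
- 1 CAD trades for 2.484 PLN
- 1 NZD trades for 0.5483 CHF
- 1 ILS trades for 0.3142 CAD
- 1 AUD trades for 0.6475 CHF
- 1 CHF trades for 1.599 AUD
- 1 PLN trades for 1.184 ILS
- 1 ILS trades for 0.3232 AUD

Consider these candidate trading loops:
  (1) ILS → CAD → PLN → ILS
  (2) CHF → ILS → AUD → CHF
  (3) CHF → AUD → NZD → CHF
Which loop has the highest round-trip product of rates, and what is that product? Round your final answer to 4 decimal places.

(1) 0.3142 × 2.484 × 1.184 = 0.92408
(2) 5.461 × 0.3232 × 0.6475 = 1.14283
(3) 1.599 × 1.135 × 0.5483 = 0.99509
Highest is cycle (2) at 1.1428 (>1, arbitrage).

1.1428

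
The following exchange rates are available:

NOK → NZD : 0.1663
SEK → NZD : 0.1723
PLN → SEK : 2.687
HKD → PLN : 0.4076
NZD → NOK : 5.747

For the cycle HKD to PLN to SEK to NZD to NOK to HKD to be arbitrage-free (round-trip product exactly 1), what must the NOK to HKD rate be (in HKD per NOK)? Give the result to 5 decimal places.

Known legs of the cycle: 0.4076 × 2.687 × 0.1723 × 5.747 = 1.08449690353172
For no arbitrage the full-cycle product must be 1, so the missing rate is 1 / 1.08449690353172 ≈ 0.9220865.

0.92209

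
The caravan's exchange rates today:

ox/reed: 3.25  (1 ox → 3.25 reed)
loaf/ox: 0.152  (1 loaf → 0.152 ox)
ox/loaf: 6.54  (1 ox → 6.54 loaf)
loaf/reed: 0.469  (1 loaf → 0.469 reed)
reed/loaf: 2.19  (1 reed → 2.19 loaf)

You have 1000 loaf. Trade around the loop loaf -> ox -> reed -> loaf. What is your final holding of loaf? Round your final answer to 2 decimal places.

1000 loaf × 0.152 = 152 ox
152 ox × 3.25 = 494 reed
494 reed × 2.19 = 1081.86 loaf

1081.86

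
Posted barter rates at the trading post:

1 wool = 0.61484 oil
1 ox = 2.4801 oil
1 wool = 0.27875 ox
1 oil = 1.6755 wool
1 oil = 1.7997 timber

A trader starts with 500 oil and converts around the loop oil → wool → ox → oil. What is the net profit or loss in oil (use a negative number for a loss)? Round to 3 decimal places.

79.160

500 oil × 1.6755 = 837.75 wool
837.75 wool × 0.27875 = 233.5228125 ox
233.5228125 ox × 2.4801 = 579.15992728125 oil
Net change: 579.15992728125 − 500 = 79.15992728125 oil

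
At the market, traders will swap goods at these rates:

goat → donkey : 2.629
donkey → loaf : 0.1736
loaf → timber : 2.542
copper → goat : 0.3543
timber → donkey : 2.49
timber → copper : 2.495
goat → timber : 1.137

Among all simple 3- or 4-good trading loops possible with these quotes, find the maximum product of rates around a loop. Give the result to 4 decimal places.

1.0988

timber→donkey→loaf→timber: 2.49 × 0.1736 × 2.542 = 1.09882
timber→copper→goat→timber: 2.495 × 0.3543 × 1.137 = 1.00508
Maximum is timber→donkey→loaf→timber at 1.0988; arbitrage exists.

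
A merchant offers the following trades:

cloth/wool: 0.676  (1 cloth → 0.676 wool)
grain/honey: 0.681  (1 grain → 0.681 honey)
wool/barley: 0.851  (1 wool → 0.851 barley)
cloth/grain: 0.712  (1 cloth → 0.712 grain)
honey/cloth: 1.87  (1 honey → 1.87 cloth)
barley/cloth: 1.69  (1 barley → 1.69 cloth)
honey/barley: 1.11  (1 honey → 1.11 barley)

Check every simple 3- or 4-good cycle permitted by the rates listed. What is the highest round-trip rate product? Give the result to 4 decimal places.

cloth→wool→barley→cloth: 0.676 × 0.851 × 1.69 = 0.97222
grain→honey→barley→cloth→grain: 0.681 × 1.11 × 1.69 × 0.712 = 0.90957
grain→honey→cloth→grain: 0.681 × 1.87 × 0.712 = 0.90671
Maximum is cloth→wool→barley→cloth at 0.9722; no arbitrage — every cycle loses value.

0.9722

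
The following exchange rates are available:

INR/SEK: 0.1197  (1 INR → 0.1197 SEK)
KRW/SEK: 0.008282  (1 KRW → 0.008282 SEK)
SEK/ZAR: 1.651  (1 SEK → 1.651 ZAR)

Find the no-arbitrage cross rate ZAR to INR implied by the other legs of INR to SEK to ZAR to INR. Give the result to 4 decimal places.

5.0601

Known legs of the cycle: 0.1197 × 1.651 = 0.1976247
For no arbitrage the full-cycle product must be 1, so the missing rate is 1 / 0.1976247 ≈ 5.060096.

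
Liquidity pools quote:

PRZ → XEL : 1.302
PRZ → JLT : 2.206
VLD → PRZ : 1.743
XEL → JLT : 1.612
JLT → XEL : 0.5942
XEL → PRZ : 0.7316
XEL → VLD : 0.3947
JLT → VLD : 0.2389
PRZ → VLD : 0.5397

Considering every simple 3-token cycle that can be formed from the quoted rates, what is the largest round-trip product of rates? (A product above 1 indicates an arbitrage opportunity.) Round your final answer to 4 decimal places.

JLT→XEL→PRZ→JLT: 0.5942 × 0.7316 × 2.206 = 0.95899
VLD→PRZ→JLT→VLD: 1.743 × 2.206 × 0.2389 = 0.91858
VLD→PRZ→XEL→VLD: 1.743 × 1.302 × 0.3947 = 0.89573
Maximum is JLT→XEL→PRZ→JLT at 0.9590; no arbitrage — every cycle loses value.

0.9590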